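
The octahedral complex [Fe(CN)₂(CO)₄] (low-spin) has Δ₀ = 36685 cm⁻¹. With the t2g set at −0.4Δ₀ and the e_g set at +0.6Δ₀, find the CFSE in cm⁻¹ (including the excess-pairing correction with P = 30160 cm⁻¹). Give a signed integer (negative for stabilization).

-27724

Ligand charges: 2×(-1) from CN⁻ and 4×(+0) from CO sum to -2; with overall charge +0, Fe is +2.
Fe is in group 8, so Fe²⁺ is d⁶ (8 − 2 = 6).
Electron filling gives t2g^6 e_g^0.
The orbital stabilization is -2.4Δ₀ = -2.4 × 36685 = -88044 cm⁻¹.
High-spin d⁶ would be t2g^4 e_g^2 with 1 pair; low-spin has 3, so 2 excess pairs cost +2P = +60320 cm⁻¹.
Overall CFSE = -88044 + 60320 = -27724 cm⁻¹.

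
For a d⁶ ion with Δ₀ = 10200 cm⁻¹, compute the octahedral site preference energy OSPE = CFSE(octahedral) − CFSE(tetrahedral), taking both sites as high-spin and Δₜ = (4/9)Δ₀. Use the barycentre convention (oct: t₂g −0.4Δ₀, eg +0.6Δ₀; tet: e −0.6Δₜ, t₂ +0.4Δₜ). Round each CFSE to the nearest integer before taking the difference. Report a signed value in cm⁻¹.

In an octahedral site d⁶ (HS) is t₂g⁴ eg², giving CFSE(oct) = -0.4Δ₀ = -4080 cm⁻¹.
In a tetrahedral site the filling is e³ t₂³: CFSE(tet) = -0.6Δₜ = -0.6 × (4/9)(10200) = -2720 cm⁻¹.
Subtracting, OSPE = -4080 − (-2720) = -1360 cm⁻¹.

-1360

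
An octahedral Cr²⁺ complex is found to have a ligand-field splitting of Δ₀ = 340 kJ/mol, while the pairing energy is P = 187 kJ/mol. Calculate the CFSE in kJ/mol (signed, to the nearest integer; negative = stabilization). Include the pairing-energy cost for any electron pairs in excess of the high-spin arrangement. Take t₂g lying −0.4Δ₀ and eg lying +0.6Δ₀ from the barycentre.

Cr²⁺: group 6, so d-count = 6 − 2 = 4.
Here Δ₀ > P (340 > 187), so the low-spin state is favoured.
That gives t₂g⁴ eg⁰.
Orbital CFSE = -1.6Δ₀ = -1.6 × 340 = -544 kJ/mol.
Excess pairs vs high-spin: 1 − 0 = 1; pairing cost = +187 kJ/mol.
Net CFSE = -544 + 187 = -357 kJ/mol.

-357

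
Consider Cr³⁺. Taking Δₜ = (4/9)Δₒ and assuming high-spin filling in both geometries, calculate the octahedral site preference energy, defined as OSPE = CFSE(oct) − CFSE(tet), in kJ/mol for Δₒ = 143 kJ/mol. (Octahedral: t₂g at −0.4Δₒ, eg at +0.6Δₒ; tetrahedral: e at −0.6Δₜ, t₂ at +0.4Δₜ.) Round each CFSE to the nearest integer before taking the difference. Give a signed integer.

-121

Cr sits in group 6; removing 3 electrons leaves Cr³⁺ with 6 − 3 = 3 d electrons.
Octahedral (high-spin): t2g^3 e_g^0, CFSE = 3(−0.4) + 0(+0.6) = -1.2Δₒ = -1.2 × 143 = -172 kJ/mol.
Tetrahedral: e^2 t2^1, CFSE = 2(−0.6) + 1(+0.4) = -0.8Δₜ = -0.8 × (4/9) × 143 = -51 kJ/mol.
OSPE = -172 − (-51) = -121 kJ/mol.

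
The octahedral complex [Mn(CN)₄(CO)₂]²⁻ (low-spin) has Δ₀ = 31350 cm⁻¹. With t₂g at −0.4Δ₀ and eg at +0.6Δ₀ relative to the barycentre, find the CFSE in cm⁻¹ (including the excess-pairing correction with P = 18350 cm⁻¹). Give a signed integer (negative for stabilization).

Ligand charges: 4×(-1) from CN⁻ and 2×(+0) from CO sum to -4; with overall charge -2, Mn is +2.
Mn sits in group 7; removing 2 electrons leaves Mn²⁺ with 7 − 2 = 5 d electrons.
Electron filling gives t₂g⁵ eg⁰.
The orbital stabilization is -2.0Δ₀ = -2.0 × 31350 = -62700 cm⁻¹.
High-spin d⁵ would be t₂g³ eg² with 0 pairs; low-spin has 2, so 2 excess pairs cost +2P = +36700 cm⁻¹.
Overall CFSE = -62700 + 36700 = -26000 cm⁻¹.

-26000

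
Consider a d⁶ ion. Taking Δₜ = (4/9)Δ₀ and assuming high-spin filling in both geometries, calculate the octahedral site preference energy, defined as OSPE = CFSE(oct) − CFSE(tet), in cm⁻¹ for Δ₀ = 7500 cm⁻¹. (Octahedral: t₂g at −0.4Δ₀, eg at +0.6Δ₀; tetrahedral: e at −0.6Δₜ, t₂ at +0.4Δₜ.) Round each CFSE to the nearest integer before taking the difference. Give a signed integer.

Octahedral (high-spin): t₂g⁴ eg², CFSE = 4(−0.4) + 2(+0.6) = -0.4Δ₀ = -0.4 × 7500 = -3000 cm⁻¹.
In a tetrahedral site the filling is e³ t₂³: CFSE(tet) = -0.6Δₜ = -0.6 × (4/9)(7500) = -2000 cm⁻¹.
OSPE = -3000 − (-2000) = -1000 cm⁻¹.

-1000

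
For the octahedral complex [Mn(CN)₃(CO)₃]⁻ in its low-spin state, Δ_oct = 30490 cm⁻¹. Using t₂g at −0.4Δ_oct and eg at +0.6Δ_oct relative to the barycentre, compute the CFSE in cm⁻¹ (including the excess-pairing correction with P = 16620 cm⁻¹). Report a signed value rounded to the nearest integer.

-27740

Ligand charges: 3×(-1) from CN⁻ and 3×(+0) from CO sum to -3; with overall charge -1, Mn is +2.
Mn²⁺: group 7, so d-count = 7 − 2 = 5.
Configuration: t₂g⁵ eg⁰.
Orbital CFSE = 5(-0.4) + 0(0.6) = -2.0Δ_oct = -2.0 × 30490 = -60980 cm⁻¹.
Relative to high-spin t₂g³ eg² (0 paired), the low-spin configuration has 2 additional pairs, contributing +2 × 16620 = +33240 cm⁻¹.
Overall CFSE = -60980 + 33240 = -27740 cm⁻¹.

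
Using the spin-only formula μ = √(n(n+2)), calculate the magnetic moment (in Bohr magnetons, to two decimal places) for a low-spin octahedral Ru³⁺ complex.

Ru sits in group 8; removing 3 electrons leaves Ru³⁺ with 8 − 3 = 5 d electrons.
Configuration: t₂g⁵ eg⁰ → 1 unpaired electron.
μ(spin-only) = √[1(1+2)] = √3 ≈ 1.73 Bohr magnetons.

1.73 Bohr magnetons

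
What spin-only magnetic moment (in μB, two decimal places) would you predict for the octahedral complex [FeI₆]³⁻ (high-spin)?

Each I⁻ contributes -1; 6 × (-1) = -6. With overall charge -3, Fe is in the +3 oxidation state.
Group 8 minus oxidation state +3 gives a d⁵ configuration for Fe³⁺.
Configuration: t2g^3 e_g^2 → 5 unpaired electrons.
μ(spin-only) = √[5(5+2)] = √35 ≈ 5.92 μB.

5.92 μB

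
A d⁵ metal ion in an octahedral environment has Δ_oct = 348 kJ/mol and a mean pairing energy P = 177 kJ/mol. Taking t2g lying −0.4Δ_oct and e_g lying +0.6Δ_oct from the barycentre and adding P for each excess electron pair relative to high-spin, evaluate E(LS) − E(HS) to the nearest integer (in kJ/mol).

In the high-spin limit (t2g^3 e_g^2) the orbital term is 0.0Δ_oct = 0 kJ/mol, with no excess pairing.
For low-spin the configuration is t2g^5 e_g^0: orbital energy -2.0 × 348 = -696 kJ/mol, and 2 additional pairs relative to high-spin add 354 kJ/mol, giving -342 kJ/mol.
E(LS) − E(HS) = -342 − (0) = -342 kJ/mol.

-342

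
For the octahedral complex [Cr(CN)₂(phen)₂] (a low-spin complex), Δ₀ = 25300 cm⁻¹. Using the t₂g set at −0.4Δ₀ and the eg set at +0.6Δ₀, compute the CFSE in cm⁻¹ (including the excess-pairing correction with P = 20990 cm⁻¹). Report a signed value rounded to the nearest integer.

Ligand charges: 2×(-1) from CN⁻ and 2×(+0) from phen sum to -2; with overall charge +0, Cr is +2.
Cr²⁺: group 6, so d-count = 6 − 2 = 4.
Configuration: t₂g⁴ eg⁰.
Orbital CFSE = 4(-0.4) + 0(0.6) = -1.6Δ₀ = -1.6 × 25300 = -40480 cm⁻¹.
Pairing penalty: 1 pair vs 0 in the high-spin reference → 1 extra × P = 20990 cm⁻¹.
Overall CFSE = -40480 + 20990 = -19490 cm⁻¹.

-19490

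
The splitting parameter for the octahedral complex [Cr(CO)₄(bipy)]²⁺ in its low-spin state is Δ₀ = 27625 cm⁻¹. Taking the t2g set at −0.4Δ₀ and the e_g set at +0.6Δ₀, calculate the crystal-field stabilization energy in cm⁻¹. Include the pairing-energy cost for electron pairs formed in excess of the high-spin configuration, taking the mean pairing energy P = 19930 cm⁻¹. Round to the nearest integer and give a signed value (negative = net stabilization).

-24270

Ligand charges: 4×(+0) from CO and 1×(+0) from bipy sum to +0; with overall charge +2, Cr is +2.
Cr is in group 6, so Cr²⁺ is d⁴ (6 − 2 = 4).
Electron filling gives t2g^4 e_g^0.
The orbital stabilization is -1.6Δ₀ = -1.6 × 27625 = -44200 cm⁻¹.
High-spin d⁴ would be t2g^3 e_g^1 with 0 pairs; low-spin has 1, so 1 excess pair costs +1P = +19930 cm⁻¹.
Combining: -44200 + 19930 = -24270 cm⁻¹.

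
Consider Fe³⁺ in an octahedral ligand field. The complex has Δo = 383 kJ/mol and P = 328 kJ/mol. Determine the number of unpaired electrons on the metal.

1

Group 8 minus oxidation state +3 gives a d⁵ configuration for Fe³⁺.
Here Δo > P (383 > 328), so the low-spin state is favoured.
That gives t2g^5 e_g^0.
Unpaired electrons: 1.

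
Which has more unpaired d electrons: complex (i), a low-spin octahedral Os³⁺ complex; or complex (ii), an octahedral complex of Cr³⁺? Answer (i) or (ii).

(ii)

(i): Os sits in group 8; removing 3 electrons leaves Os³⁺ with 8 − 3 = 5 d electrons; t₂g⁵ eg⁰ → 1 unpaired.
(ii): Cr sits in group 6; removing 3 electrons leaves Cr³⁺ with 6 − 3 = 3 d electrons; t2g^3 e_g^0 → 3 unpaired.
So (ii) has more unpaired electrons.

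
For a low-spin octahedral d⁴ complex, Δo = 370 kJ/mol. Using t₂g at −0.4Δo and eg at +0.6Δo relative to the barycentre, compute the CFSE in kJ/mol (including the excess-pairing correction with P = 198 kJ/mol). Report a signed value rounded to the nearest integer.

-394

The d⁴ electrons fill as t₂g⁴ eg⁰.
CFSE(orbital) = 4×(-0.4Δo) + 0×(0.6Δo) = -1.6Δo; with Δo = 370 kJ/mol that is -592 kJ/mol.
High-spin d⁴ would be t₂g³ eg¹ with 0 pairs; low-spin has 1, so 1 excess pair costs +1P = +198 kJ/mol.
Overall CFSE = -592 + 198 = -394 kJ/mol.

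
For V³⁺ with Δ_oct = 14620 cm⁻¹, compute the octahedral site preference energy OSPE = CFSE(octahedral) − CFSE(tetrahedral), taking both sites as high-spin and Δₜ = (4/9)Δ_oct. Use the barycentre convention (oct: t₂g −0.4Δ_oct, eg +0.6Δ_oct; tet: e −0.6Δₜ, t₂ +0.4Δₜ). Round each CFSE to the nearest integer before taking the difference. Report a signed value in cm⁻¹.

-3899

Group 5 minus oxidation state +3 gives a d² configuration for V³⁺.
Octahedral (high-spin): t₂g² eg⁰, CFSE = 2(−0.4) + 0(+0.6) = -0.8Δ_oct = -0.8 × 14620 = -11696 cm⁻¹.
Tetrahedral e² t₂⁰ gives -1.2Δₜ = -1.2 × (4/9) × 14620 = -7797 cm⁻¹.
OSPE = CFSE(oct) − CFSE(tet) = -11696 − (-7797) = -3899 cm⁻¹.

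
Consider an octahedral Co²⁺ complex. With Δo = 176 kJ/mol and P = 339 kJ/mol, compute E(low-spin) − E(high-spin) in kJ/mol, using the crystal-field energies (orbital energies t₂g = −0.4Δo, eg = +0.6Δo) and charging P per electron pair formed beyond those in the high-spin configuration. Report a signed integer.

Co²⁺: group 9, so d-count = 9 − 2 = 7.
High-spin d⁷ fills as t₂g⁵ eg² with CFSE 5(−0.4) + 2(+0.6) = -0.8Δo = -141 kJ/mol.
Low-spin: t₂g⁶ eg¹, orbital CFSE = -1.8Δo = -317 kJ/mol; plus 1 excess pair × P = +339 kJ/mol; total 22 kJ/mol.
Thus E(LS) − E(HS) = 163 kJ/mol.

163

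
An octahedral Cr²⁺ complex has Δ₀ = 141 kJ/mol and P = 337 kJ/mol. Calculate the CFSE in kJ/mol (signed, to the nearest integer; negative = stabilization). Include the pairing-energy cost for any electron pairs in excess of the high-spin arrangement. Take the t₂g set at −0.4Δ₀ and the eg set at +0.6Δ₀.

-85

Cr is in group 6, so Cr²⁺ is d⁴ (6 − 2 = 4).
Since Δ₀ = 141 kJ/mol < P = 337 kJ/mol, the complex adopts the high-spin configuration.
Filling d⁴ accordingly: t₂g³ eg¹.
Orbital CFSE = -0.6Δ₀ = -0.6 × 141 = -85 kJ/mol.
High-spin has no excess pairs, so no pairing correction applies.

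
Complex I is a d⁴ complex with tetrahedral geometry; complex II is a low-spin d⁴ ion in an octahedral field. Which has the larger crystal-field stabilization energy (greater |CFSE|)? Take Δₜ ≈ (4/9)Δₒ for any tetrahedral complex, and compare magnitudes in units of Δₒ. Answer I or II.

I: With tetrahedral geometry the complex is necessarily high-spin; e² t₂², CFSE = -0.4Δₜ ≈ -0.18Δₒ.
II: t2g^4 e_g^0, CFSE = -1.6Δₒ.
So II has the larger |CFSE|.

II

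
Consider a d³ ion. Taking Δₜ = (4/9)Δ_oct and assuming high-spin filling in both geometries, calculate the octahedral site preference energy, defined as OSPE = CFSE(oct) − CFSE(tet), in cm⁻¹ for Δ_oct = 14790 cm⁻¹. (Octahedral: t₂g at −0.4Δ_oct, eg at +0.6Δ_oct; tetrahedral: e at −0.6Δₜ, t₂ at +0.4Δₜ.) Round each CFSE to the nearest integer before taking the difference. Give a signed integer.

-12489

Octahedral (high-spin): t2g^3 e_g^0, CFSE = 3(−0.4) + 0(+0.6) = -1.2Δ_oct = -1.2 × 14790 = -17748 cm⁻¹.
Tetrahedral: e^2 t2^1, CFSE = 2(−0.6) + 1(+0.4) = -0.8Δₜ = -0.8 × (4/9) × 14790 = -5259 cm⁻¹.
OSPE = -17748 − (-5259) = -12489 cm⁻¹.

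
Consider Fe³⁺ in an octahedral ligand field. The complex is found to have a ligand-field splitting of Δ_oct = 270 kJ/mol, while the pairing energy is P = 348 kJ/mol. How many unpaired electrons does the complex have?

5

Fe sits in group 8; removing 3 electrons leaves Fe³⁺ with 8 − 3 = 5 d electrons.
Since Δ_oct = 270 kJ/mol < P = 348 kJ/mol, the complex adopts the high-spin configuration.
Configuration: t2g^3 e_g^2.
Unpaired electrons: 5.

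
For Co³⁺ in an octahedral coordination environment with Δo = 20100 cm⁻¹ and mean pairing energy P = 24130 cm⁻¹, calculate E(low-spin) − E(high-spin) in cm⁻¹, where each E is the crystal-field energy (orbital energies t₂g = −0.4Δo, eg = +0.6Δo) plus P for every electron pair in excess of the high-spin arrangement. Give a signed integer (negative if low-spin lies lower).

Co sits in group 9; removing 3 electrons leaves Co³⁺ with 9 − 3 = 6 d electrons.
High-spin d⁶ fills as t₂g⁴ eg² with CFSE 4(−0.4) + 2(+0.6) = -0.4Δo = -8040 cm⁻¹.
Low-spin: t₂g⁶ eg⁰, orbital CFSE = -2.4Δo = -48240 cm⁻¹; plus 2 excess pairs × P = +48260 cm⁻¹; total 20 cm⁻¹.
Thus E(LS) − E(HS) = 8060 cm⁻¹.

8060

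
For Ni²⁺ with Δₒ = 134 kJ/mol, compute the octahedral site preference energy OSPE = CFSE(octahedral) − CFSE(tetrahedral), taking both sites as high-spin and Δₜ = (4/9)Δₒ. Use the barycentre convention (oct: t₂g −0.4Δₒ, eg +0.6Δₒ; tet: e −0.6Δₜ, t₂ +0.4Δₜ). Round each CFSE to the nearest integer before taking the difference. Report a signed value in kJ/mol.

-113

Ni sits in group 10; removing 2 electrons leaves Ni²⁺ with 10 − 2 = 8 d electrons.
In an octahedral site d⁸ (HS) is t₂g⁶ eg², giving CFSE(oct) = -1.2Δₒ = -161 kJ/mol.
Tetrahedral: e⁴ t₂⁴, CFSE = 4(−0.6) + 4(+0.4) = -0.8Δₜ = -0.8 × (4/9) × 134 = -48 kJ/mol.
Subtracting, OSPE = -161 − (-48) = -113 kJ/mol.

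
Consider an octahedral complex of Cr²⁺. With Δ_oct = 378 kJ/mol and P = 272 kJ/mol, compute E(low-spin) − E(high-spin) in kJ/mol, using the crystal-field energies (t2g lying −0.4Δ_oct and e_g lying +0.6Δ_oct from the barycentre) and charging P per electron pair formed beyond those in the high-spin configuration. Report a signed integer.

Group 6 minus oxidation state +2 gives a d⁴ configuration for Cr²⁺.
High-spin: t2g^3 e_g^1, CFSE = -0.6Δ_oct = -227 kJ/mol.
Low-spin: t2g^4 e_g^0, orbital CFSE = -1.6Δ_oct = -605 kJ/mol; plus 1 excess pair × P = +272 kJ/mol; total -333 kJ/mol.
E(LS) − E(HS) = -333 − (-227) = -106 kJ/mol.

-106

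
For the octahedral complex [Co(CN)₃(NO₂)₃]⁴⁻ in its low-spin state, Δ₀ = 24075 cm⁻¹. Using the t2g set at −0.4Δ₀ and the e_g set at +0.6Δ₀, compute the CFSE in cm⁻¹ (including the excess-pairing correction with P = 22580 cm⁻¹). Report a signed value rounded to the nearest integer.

-20755

Ligand charges: 3×(-1) from CN⁻ and 3×(-1) from NO₂⁻ sum to -6; with overall charge -4, Co is +2.
Co sits in group 9; removing 2 electrons leaves Co²⁺ with 9 − 2 = 7 d electrons.
The d⁷ electrons fill as t2g^6 e_g^1.
CFSE(orbital) = 6×(-0.4Δ₀) + 1×(0.6Δ₀) = -1.8Δ₀; with Δ₀ = 24075 cm⁻¹ that is -43335 cm⁻¹.
Relative to high-spin t2g^5 e_g^2 (2 paired), the low-spin configuration has 1 additional pair, contributing +1 × 22580 = +22580 cm⁻¹.
Combining: -43335 + 22580 = -20755 cm⁻¹.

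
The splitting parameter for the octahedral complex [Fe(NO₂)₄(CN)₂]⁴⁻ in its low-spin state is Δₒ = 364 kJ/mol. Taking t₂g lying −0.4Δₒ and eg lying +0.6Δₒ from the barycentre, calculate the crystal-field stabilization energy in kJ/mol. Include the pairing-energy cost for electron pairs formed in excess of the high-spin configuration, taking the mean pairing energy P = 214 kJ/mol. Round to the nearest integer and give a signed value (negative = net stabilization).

Ligand charges: 4×(-1) from NO₂⁻ and 2×(-1) from CN⁻ sum to -6; with overall charge -4, Fe is +2.
Fe is in group 8, so Fe²⁺ is d⁶ (8 − 2 = 6).
The d⁶ electrons fill as t₂g⁶ eg⁰.
The orbital stabilization is -2.4Δₒ = -2.4 × 364 = -874 kJ/mol.
Relative to high-spin t₂g⁴ eg² (1 paired), the low-spin configuration has 2 additional pairs, contributing +2 × 214 = +428 kJ/mol.
Net CFSE = -874 + 428 = -446 kJ/mol.

-446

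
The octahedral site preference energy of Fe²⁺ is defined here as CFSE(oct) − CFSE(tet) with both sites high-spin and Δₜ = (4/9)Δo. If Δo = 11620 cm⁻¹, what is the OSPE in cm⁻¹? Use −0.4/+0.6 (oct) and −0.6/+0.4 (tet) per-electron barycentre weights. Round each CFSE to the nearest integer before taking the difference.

Fe is in group 8, so Fe²⁺ is d⁶ (8 − 2 = 6).
In an octahedral site d⁶ (HS) is t2g^4 e_g^2, giving CFSE(oct) = -0.4Δo = -4648 cm⁻¹.
Tetrahedral: e^3 t2^3, CFSE = 3(−0.6) + 3(+0.4) = -0.6Δₜ = -0.6 × (4/9) × 11620 = -3099 cm⁻¹.
OSPE = CFSE(oct) − CFSE(tet) = -4648 − (-3099) = -1549 cm⁻¹.

-1549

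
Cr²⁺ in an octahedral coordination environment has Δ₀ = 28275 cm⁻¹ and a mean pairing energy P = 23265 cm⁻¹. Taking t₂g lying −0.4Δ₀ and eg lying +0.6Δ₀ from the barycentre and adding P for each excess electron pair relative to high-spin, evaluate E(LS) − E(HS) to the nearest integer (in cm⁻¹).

Cr is in group 6, so Cr²⁺ is d⁴ (6 − 2 = 4).
In the high-spin limit (t₂g³ eg¹) the orbital term is -0.6Δ₀ = -16965 cm⁻¹, with no excess pairing.
For low-spin the configuration is t₂g⁴ eg⁰: orbital energy -1.6 × 28275 = -45240 cm⁻¹, and 1 additional pair relative to high-spin adds 23265 cm⁻¹, giving -21975 cm⁻¹.
The difference is -21975 − (-16965) = -5010 cm⁻¹, so low-spin lies lower.

-5010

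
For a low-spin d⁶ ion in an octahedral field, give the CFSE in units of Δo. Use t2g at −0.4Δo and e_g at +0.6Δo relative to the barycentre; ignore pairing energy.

Configuration: t2g^6 e_g^0.
CFSE = 6(-0.4Δo) + 0(0.6Δo) = -2.4Δo + 0.0Δo = -2.4Δo.

-2.4 Δo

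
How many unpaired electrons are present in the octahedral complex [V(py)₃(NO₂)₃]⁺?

1

Ligand charges: 3×(+0) from py and 3×(-1) from NO₂⁻ sum to -3; with overall charge +1, V is +4.
V is in group 5, so V⁴⁺ is d¹ (5 − 4 = 1).
Configuration: t2g^1 e_g^0, giving 1 unpaired electron.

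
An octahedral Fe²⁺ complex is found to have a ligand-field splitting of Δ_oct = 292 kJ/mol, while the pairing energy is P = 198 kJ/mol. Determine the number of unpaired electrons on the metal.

0

Fe is in group 8, so Fe²⁺ is d⁶ (8 − 2 = 6).
With Δ_oct > P the complex is low-spin.
Configuration: t₂g⁶ eg⁰.
Unpaired electrons: 0.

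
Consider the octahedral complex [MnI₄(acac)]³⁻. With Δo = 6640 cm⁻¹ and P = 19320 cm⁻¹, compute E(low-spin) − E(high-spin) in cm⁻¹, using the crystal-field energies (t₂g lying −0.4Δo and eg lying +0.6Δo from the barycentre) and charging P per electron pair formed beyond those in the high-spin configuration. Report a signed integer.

Ligand charges: 4×(-1) from I⁻ and 1×(-1) from acac⁻ sum to -5; with overall charge -3, Mn is +2.
Mn sits in group 7; removing 2 electrons leaves Mn²⁺ with 7 − 2 = 5 d electrons.
In the high-spin limit (t₂g³ eg²) the orbital term is 0.0Δo = 0 cm⁻¹, with no excess pairing.
Low-spin: t₂g⁵ eg⁰, orbital CFSE = -2.0Δo = -13280 cm⁻¹; plus 2 excess pairs × P = +38640 cm⁻¹; total 25360 cm⁻¹.
Thus E(LS) − E(HS) = 25360 cm⁻¹.

25360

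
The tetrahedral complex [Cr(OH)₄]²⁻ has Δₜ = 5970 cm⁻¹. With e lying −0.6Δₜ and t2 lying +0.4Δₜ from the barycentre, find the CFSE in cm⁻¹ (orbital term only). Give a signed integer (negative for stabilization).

Each OH⁻ contributes -1; 4 × (-1) = -4. With overall charge -2, Cr is in the +2 oxidation state.
Cr is in group 6, so Cr²⁺ is d⁴ (6 − 2 = 4).
With tetrahedral geometry the complex is necessarily high-spin.
Configuration: e^2 t2^2.
The orbital stabilization is -0.4Δₜ = -0.4 × 5970 = -2388 cm⁻¹.

-2388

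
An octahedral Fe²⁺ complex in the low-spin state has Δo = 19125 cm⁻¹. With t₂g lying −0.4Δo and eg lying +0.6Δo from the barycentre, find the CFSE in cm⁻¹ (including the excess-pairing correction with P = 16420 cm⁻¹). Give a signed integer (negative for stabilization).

Group 8 minus oxidation state +2 gives a d⁶ configuration for Fe²⁺.
Configuration: t₂g⁶ eg⁰.
CFSE(orbital) = 6×(-0.4Δo) + 0×(0.6Δo) = -2.4Δo; with Δo = 19125 cm⁻¹ that is -45900 cm⁻¹.
Relative to high-spin t₂g⁴ eg² (1 paired), the low-spin configuration has 2 additional pairs, contributing +2 × 16420 = +32840 cm⁻¹.
Combining: -45900 + 32840 = -13060 cm⁻¹.

-13060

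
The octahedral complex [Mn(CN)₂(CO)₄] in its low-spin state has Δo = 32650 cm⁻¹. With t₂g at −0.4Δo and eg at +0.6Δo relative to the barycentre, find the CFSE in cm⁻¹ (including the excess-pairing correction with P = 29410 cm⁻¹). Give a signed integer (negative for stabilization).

-6480

Ligand charges: 2×(-1) from CN⁻ and 4×(+0) from CO sum to -2; with overall charge +0, Mn is +2.
Mn²⁺: group 7, so d-count = 7 − 2 = 5.
Configuration: t₂g⁵ eg⁰.
The orbital stabilization is -2.0Δo = -2.0 × 32650 = -65300 cm⁻¹.
Relative to high-spin t₂g³ eg² (0 paired), the low-spin configuration has 2 additional pairs, contributing +2 × 29410 = +58820 cm⁻¹.
Overall CFSE = -65300 + 58820 = -6480 cm⁻¹.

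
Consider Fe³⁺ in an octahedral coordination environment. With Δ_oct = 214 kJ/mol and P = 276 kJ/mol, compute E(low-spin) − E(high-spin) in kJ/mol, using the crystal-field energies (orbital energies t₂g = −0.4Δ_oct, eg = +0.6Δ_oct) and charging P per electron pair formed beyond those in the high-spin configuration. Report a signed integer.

124

Fe sits in group 8; removing 3 electrons leaves Fe³⁺ with 8 − 3 = 5 d electrons.
In the high-spin limit (t₂g³ eg²) the orbital term is 0.0Δ_oct = 0 kJ/mol, with no excess pairing.
For low-spin the configuration is t₂g⁵ eg⁰: orbital energy -2.0 × 214 = -428 kJ/mol, and 2 additional pairs relative to high-spin add 552 kJ/mol, giving 124 kJ/mol.
E(LS) − E(HS) = 124 − (0) = 124 kJ/mol.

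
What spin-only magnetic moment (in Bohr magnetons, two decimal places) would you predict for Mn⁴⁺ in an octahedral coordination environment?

Mn⁴⁺: group 7, so d-count = 7 − 4 = 3.
Configuration: t2g^3 e_g^0 → 3 unpaired electrons.
μ(spin-only) = √[3(3+2)] = √15 ≈ 3.87 Bohr magnetons.

3.87 Bohr magnetons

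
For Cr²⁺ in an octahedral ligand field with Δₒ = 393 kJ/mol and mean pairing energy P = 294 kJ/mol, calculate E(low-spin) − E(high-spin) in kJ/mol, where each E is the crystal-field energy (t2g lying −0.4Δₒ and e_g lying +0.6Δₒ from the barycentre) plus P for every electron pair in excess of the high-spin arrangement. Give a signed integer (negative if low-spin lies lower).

-99

Cr is in group 6, so Cr²⁺ is d⁴ (6 − 2 = 4).
In the high-spin limit (t2g^3 e_g^1) the orbital term is -0.6Δₒ = -236 kJ/mol, with no excess pairing.
Low-spin: t2g^4 e_g^0, orbital CFSE = -1.6Δₒ = -629 kJ/mol; plus 1 excess pair × P = +294 kJ/mol; total -335 kJ/mol.
The difference is -335 − (-236) = -99 kJ/mol, so low-spin lies lower.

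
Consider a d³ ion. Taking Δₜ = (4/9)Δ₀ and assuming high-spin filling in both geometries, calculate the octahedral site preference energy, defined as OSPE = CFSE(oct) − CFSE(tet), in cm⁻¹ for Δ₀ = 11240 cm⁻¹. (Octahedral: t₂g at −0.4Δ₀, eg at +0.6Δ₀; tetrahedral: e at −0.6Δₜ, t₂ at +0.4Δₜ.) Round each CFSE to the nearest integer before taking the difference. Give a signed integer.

Octahedral high-spin t₂g³ eg⁰: CFSE = -1.2 × 11240 = -13488 cm⁻¹.
In a tetrahedral site the filling is e² t₂¹: CFSE(tet) = -0.8Δₜ = -0.8 × (4/9)(11240) = -3996 cm⁻¹.
Subtracting, OSPE = -13488 − (-3996) = -9492 cm⁻¹.

-9492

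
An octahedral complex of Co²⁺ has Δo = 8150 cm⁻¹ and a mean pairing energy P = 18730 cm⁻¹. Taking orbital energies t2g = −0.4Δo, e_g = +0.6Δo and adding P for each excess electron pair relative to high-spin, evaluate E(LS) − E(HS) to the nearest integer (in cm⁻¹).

10580

Co is in group 9, so Co²⁺ is d⁷ (9 − 2 = 7).
High-spin d⁷ fills as t2g^5 e_g^2 with CFSE 5(−0.4) + 2(+0.6) = -0.8Δo = -6520 cm⁻¹.
Low-spin t2g^6 e_g^1 gives -1.8Δo = -14670 cm⁻¹, but forming 1 extra pair costs 1P = 18730 cm⁻¹, so E(LS) = -14670 + 18730 = 4060 cm⁻¹.
The difference is 4060 − (-6520) = 10580 cm⁻¹, so high-spin lies lower.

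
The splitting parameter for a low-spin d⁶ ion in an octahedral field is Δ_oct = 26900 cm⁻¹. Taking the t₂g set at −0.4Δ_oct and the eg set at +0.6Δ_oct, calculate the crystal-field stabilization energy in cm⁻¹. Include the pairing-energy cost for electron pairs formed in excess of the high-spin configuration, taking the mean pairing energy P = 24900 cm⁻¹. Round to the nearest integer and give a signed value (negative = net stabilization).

-14760

Electron filling gives t₂g⁶ eg⁰.
Orbital CFSE = 6(-0.4) + 0(0.6) = -2.4Δ_oct = -2.4 × 26900 = -64560 cm⁻¹.
Pairing penalty: 3 pairs vs 1 in the high-spin reference → 2 extra × P = 49800 cm⁻¹.
Overall CFSE = -64560 + 49800 = -14760 cm⁻¹.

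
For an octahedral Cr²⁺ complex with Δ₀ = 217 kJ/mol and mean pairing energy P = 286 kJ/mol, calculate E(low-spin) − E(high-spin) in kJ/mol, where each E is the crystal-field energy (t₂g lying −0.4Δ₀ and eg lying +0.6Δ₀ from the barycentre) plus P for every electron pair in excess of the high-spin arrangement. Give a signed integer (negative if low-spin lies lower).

69

Cr²⁺: group 6, so d-count = 6 − 2 = 4.
High-spin d⁴ fills as t₂g³ eg¹ with CFSE 3(−0.4) + 1(+0.6) = -0.6Δ₀ = -130 kJ/mol.
Low-spin t₂g⁴ eg⁰ gives -1.6Δ₀ = -347 kJ/mol, but forming 1 extra pair costs 1P = 286 kJ/mol, so E(LS) = -347 + 286 = -61 kJ/mol.
The difference is -61 − (-130) = 69 kJ/mol, so high-spin lies lower.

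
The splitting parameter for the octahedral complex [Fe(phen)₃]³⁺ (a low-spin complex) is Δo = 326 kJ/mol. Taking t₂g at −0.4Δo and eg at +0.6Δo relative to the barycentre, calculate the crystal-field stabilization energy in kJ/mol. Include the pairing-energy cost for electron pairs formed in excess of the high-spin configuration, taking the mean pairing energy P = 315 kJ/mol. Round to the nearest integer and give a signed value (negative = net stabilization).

-22

phen is neutral, so the +3 overall charge sits on Fe: oxidation state +3.
Group 8 minus oxidation state +3 gives a d⁵ configuration for Fe³⁺.
Configuration: t₂g⁵ eg⁰.
Orbital CFSE = 5(-0.4) + 0(0.6) = -2.0Δo = -2.0 × 326 = -652 kJ/mol.
Pairing penalty: 2 pairs vs 0 in the high-spin reference → 2 extra × P = 630 kJ/mol.
Overall CFSE = -652 + 630 = -22 kJ/mol.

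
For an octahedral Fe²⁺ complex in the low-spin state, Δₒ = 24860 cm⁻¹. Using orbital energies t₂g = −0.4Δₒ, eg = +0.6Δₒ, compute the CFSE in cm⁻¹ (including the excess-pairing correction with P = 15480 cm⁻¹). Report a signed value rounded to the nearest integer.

Fe sits in group 8; removing 2 electrons leaves Fe²⁺ with 8 − 2 = 6 d electrons.
Configuration: t₂g⁶ eg⁰.
CFSE(orbital) = 6×(-0.4Δₒ) + 0×(0.6Δₒ) = -2.4Δₒ; with Δₒ = 24860 cm⁻¹ that is -59664 cm⁻¹.
Pairing penalty: 3 pairs vs 1 in the high-spin reference → 2 extra × P = 30960 cm⁻¹.
Net CFSE = -59664 + 30960 = -28704 cm⁻¹.

-28704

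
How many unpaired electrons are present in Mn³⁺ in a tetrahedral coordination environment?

4

Mn sits in group 7; removing 3 electrons leaves Mn³⁺ with 7 − 3 = 4 d electrons.
Tetrahedral fields are weak (Δₜ ≈ 4/9 Δₒ), so electrons fill high-spin.
Configuration: e² t₂², giving 4 unpaired electrons.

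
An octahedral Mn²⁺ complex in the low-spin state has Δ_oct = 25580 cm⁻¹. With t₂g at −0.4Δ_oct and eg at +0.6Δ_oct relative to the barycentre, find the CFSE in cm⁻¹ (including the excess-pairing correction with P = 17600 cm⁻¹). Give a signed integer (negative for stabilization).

Mn²⁺: group 7, so d-count = 7 − 2 = 5.
Electron filling gives t₂g⁵ eg⁰.
CFSE(orbital) = 5×(-0.4Δ_oct) + 0×(0.6Δ_oct) = -2.0Δ_oct; with Δ_oct = 25580 cm⁻¹ that is -51160 cm⁻¹.
Relative to high-spin t₂g³ eg² (0 paired), the low-spin configuration has 2 additional pairs, contributing +2 × 17600 = +35200 cm⁻¹.
Net CFSE = -51160 + 35200 = -15960 cm⁻¹.

-15960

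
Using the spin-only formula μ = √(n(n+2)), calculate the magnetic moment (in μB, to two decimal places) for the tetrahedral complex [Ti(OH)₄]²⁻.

2.83 μB

Each OH⁻ contributes -1; 4 × (-1) = -4. With overall charge -2, Ti is in the +2 oxidation state.
Ti sits in group 4; removing 2 electrons leaves Ti²⁺ with 4 − 2 = 2 d electrons.
Tetrahedral fields are weak (Δₜ ≈ 4/9 Δₒ), so electrons fill high-spin.
Configuration: e² t₂⁰ → 2 unpaired electrons.
μ(spin-only) = √[2(2+2)] = √8 ≈ 2.83 μB.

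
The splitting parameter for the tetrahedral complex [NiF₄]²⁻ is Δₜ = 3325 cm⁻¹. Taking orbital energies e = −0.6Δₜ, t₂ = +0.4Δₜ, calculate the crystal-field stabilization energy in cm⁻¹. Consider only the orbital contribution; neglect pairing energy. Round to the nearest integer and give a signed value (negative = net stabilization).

-2660

Each F⁻ contributes -1; 4 × (-1) = -4. With overall charge -2, Ni is in the +2 oxidation state.
Ni sits in group 10; removing 2 electrons leaves Ni²⁺ with 10 − 2 = 8 d electrons.
Tetrahedral fields are weak (Δₜ ≈ 4/9 Δₒ), so electrons fill high-spin.
The d⁸ electrons fill as e⁴ t₂⁴.
CFSE(orbital) = 4×(-0.6Δₜ) + 4×(0.4Δₜ) = -0.8Δₜ; with Δₜ = 3325 cm⁻¹ that is -2660 cm⁻¹.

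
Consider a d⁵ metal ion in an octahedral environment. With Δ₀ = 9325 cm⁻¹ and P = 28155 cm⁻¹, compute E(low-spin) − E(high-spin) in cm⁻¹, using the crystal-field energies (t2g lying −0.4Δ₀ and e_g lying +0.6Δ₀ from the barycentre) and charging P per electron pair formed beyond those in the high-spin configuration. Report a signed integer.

In the high-spin limit (t2g^3 e_g^2) the orbital term is 0.0Δ₀ = 0 cm⁻¹, with no excess pairing.
For low-spin the configuration is t2g^5 e_g^0: orbital energy -2.0 × 9325 = -18650 cm⁻¹, and 2 additional pairs relative to high-spin add 56310 cm⁻¹, giving 37660 cm⁻¹.
Thus E(LS) − E(HS) = 37660 cm⁻¹.

37660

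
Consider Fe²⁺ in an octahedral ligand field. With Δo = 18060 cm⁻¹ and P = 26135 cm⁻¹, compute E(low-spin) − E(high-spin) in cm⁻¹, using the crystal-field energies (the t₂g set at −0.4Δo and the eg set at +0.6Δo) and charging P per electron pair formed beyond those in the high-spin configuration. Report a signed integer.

16150

Fe sits in group 8; removing 2 electrons leaves Fe²⁺ with 8 − 2 = 6 d electrons.
In the high-spin limit (t₂g⁴ eg²) the orbital term is -0.4Δo = -7224 cm⁻¹, with no excess pairing.
Low-spin: t₂g⁶ eg⁰, orbital CFSE = -2.4Δo = -43344 cm⁻¹; plus 2 excess pairs × P = +52270 cm⁻¹; total 8926 cm⁻¹.
The difference is 8926 − (-7224) = 16150 cm⁻¹, so high-spin lies lower.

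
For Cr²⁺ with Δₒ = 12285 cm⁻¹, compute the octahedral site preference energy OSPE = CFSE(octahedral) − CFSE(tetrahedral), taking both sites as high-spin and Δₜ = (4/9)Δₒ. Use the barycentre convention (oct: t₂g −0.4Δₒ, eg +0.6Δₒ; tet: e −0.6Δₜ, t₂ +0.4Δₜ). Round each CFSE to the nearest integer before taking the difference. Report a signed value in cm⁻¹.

-5187

Cr sits in group 6; removing 2 electrons leaves Cr²⁺ with 6 − 2 = 4 d electrons.
Octahedral high-spin t2g^3 e_g^1: CFSE = -0.6 × 12285 = -7371 cm⁻¹.
Tetrahedral: e^2 t2^2, CFSE = 2(−0.6) + 2(+0.4) = -0.4Δₜ = -0.4 × (4/9) × 12285 = -2184 cm⁻¹.
Subtracting, OSPE = -7371 − (-2184) = -5187 cm⁻¹.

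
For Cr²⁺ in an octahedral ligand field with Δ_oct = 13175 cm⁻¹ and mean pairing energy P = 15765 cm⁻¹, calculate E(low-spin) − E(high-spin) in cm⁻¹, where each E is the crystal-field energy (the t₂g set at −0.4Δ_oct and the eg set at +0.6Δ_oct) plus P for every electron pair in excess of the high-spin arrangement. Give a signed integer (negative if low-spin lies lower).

Cr sits in group 6; removing 2 electrons leaves Cr²⁺ with 6 − 2 = 4 d electrons.
High-spin d⁴ fills as t₂g³ eg¹ with CFSE 3(−0.4) + 1(+0.6) = -0.6Δ_oct = -7905 cm⁻¹.
For low-spin the configuration is t₂g⁴ eg⁰: orbital energy -1.6 × 13175 = -21080 cm⁻¹, and 1 additional pair relative to high-spin adds 15765 cm⁻¹, giving -5315 cm⁻¹.
E(LS) − E(HS) = -5315 − (-7905) = 2590 cm⁻¹.

2590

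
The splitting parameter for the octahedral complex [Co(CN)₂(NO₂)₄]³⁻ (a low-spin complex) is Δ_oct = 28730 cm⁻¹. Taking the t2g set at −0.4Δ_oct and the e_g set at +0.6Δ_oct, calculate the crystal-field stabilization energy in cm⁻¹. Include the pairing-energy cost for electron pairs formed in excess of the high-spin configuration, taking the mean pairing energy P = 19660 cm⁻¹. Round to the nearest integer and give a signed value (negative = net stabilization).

-29632

Ligand charges: 2×(-1) from CN⁻ and 4×(-1) from NO₂⁻ sum to -6; with overall charge -3, Co is +3.
Co sits in group 9; removing 3 electrons leaves Co³⁺ with 9 − 3 = 6 d electrons.
Configuration: t2g^6 e_g^0.
The orbital stabilization is -2.4Δ_oct = -2.4 × 28730 = -68952 cm⁻¹.
Relative to high-spin t2g^4 e_g^2 (1 paired), the low-spin configuration has 2 additional pairs, contributing +2 × 19660 = +39320 cm⁻¹.
Overall CFSE = -68952 + 39320 = -29632 cm⁻¹.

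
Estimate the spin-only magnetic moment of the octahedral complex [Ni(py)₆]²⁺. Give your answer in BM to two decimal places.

2.83 BM

py is neutral, so the +2 overall charge sits on Ni: oxidation state +2.
Ni sits in group 10; removing 2 electrons leaves Ni²⁺ with 10 − 2 = 8 d electrons.
Configuration: t2g^6 e_g^2 → 2 unpaired electrons.
μ(spin-only) = √[2(2+2)] = √8 ≈ 2.83 BM.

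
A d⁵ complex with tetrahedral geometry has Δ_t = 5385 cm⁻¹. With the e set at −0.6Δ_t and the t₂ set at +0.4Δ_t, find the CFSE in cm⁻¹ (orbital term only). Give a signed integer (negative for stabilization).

Tetrahedral fields are weak (Δₜ ≈ 4/9 Δₒ), so electrons fill high-spin.
Electron filling gives e² t₂³.
The orbital stabilization is 0.0Δ_t = 0.0 × 5385 = 0 cm⁻¹.

0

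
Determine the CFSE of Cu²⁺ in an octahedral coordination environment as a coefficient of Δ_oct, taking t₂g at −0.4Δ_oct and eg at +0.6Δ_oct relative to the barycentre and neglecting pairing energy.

-0.6 Δ_oct

Group 11 minus oxidation state +2 gives a d⁹ configuration for Cu²⁺.
For octahedral d⁹ the high- and low-spin configurations coincide.
Configuration: t₂g⁶ eg³.
CFSE = 6(-0.4Δ_oct) + 3(0.6Δ_oct) = -2.4Δ_oct + 1.8Δ_oct = -0.6Δ_oct.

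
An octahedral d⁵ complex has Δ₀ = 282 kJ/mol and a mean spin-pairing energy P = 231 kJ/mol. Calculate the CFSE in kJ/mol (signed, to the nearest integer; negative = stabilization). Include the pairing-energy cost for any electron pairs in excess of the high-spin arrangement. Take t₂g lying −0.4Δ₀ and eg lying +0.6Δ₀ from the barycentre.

With Δ₀ > P the complex is low-spin.
That gives t₂g⁵ eg⁰.
Orbital CFSE = -2.0Δ₀ = -2.0 × 282 = -564 kJ/mol.
Excess pairs vs high-spin: 2 − 0 = 2; pairing cost = +462 kJ/mol.
Net CFSE = -564 + 462 = -102 kJ/mol.

-102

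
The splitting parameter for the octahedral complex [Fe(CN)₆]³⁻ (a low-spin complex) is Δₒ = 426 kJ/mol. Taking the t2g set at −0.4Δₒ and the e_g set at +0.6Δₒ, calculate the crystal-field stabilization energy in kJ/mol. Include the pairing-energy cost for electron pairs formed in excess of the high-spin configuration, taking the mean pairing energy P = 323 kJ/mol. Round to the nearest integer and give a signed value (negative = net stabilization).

-206

Each CN⁻ contributes -1; 6 × (-1) = -6. With overall charge -3, Fe is in the +3 oxidation state.
Group 8 minus oxidation state +3 gives a d⁵ configuration for Fe³⁺.
Electron filling gives t2g^5 e_g^0.
The orbital stabilization is -2.0Δₒ = -2.0 × 426 = -852 kJ/mol.
Relative to high-spin t2g^3 e_g^2 (0 paired), the low-spin configuration has 2 additional pairs, contributing +2 × 323 = +646 kJ/mol.
Combining: -852 + 646 = -206 kJ/mol.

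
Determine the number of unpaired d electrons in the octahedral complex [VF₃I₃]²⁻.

1

Ligand charges: 3×(-1) from F⁻ and 3×(-1) from I⁻ sum to -6; with overall charge -2, V is +4.
V sits in group 5; removing 4 electrons leaves V⁴⁺ with 5 − 4 = 1 d electrons.
Configuration: t₂g¹ eg⁰, giving 1 unpaired electron.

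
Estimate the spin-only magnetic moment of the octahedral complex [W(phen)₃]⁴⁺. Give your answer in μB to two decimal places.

phen is neutral, so the +4 overall charge sits on W: oxidation state +4.
W⁴⁺: group 6, so d-count = 6 − 4 = 2.
Configuration: t2g^2 e_g^0 → 2 unpaired electrons.
μ(spin-only) = √[2(2+2)] = √8 ≈ 2.83 μB.

2.83 μB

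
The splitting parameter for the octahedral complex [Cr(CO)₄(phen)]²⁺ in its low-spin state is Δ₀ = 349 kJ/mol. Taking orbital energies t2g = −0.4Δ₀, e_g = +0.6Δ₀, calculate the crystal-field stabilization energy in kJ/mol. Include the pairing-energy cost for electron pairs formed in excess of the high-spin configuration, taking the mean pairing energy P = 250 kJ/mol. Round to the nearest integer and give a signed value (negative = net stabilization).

-308

Ligand charges: 4×(+0) from CO and 1×(+0) from phen sum to +0; with overall charge +2, Cr is +2.
Group 6 minus oxidation state +2 gives a d⁴ configuration for Cr²⁺.
The d⁴ electrons fill as t2g^4 e_g^0.
CFSE(orbital) = 4×(-0.4Δ₀) + 0×(0.6Δ₀) = -1.6Δ₀; with Δ₀ = 349 kJ/mol that is -558 kJ/mol.
Relative to high-spin t2g^3 e_g^1 (0 paired), the low-spin configuration has 1 additional pair, contributing +1 × 250 = +250 kJ/mol.
Overall CFSE = -558 + 250 = -308 kJ/mol.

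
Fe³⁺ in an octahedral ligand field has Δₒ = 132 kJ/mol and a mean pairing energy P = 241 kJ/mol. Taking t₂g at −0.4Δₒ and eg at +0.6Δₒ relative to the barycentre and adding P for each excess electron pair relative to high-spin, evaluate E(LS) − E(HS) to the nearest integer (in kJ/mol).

Group 8 minus oxidation state +3 gives a d⁵ configuration for Fe³⁺.
High-spin d⁵ fills as t₂g³ eg² with CFSE 3(−0.4) + 2(+0.6) = 0.0Δₒ = 0 kJ/mol.
For low-spin the configuration is t₂g⁵ eg⁰: orbital energy -2.0 × 132 = -264 kJ/mol, and 2 additional pairs relative to high-spin add 482 kJ/mol, giving 218 kJ/mol.
E(LS) − E(HS) = 218 − (0) = 218 kJ/mol.

218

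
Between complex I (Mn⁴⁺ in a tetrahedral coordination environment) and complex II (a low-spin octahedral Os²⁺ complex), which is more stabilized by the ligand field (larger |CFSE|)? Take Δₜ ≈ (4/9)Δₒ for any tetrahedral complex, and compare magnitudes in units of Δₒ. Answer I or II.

I: Group 7 minus oxidation state +4 gives a d³ configuration for Mn⁴⁺; With tetrahedral geometry the complex is necessarily high-spin; e^2 t2^1, CFSE = -0.8Δₜ ≈ -0.36Δₒ.
II: Os sits in group 8; removing 2 electrons leaves Os²⁺ with 8 − 2 = 6 d electrons; t₂g⁶ eg⁰, CFSE = -2.4Δₒ.
So II has the larger |CFSE|.

II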